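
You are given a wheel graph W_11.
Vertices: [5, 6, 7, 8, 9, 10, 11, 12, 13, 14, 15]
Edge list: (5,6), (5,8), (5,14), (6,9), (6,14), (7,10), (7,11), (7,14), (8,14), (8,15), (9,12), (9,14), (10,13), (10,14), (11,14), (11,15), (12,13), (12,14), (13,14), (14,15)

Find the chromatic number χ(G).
Clique number ω(G) = 3 (lower bound: χ ≥ ω).
The clique on [5, 8, 14] has size 3, forcing χ ≥ 3, and the coloring below uses 3 colors, so χ(G) = 3.
A valid 3-coloring: color 1: [14]; color 2: [6, 8, 10, 11, 12]; color 3: [5, 7, 9, 13, 15].

χ(G) = 3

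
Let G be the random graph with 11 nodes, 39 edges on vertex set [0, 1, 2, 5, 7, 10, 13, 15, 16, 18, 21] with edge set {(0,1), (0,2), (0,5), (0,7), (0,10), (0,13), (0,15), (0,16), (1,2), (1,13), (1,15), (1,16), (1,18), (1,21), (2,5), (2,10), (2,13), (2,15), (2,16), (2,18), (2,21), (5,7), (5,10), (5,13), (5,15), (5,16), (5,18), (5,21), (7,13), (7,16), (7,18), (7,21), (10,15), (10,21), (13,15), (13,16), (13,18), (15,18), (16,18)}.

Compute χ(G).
Clique number ω(G) = 5 (lower bound: χ ≥ ω).
The clique on [0, 1, 2, 13, 16] has size 5, forcing χ ≥ 5, and the coloring below uses 5 colors, so χ(G) = 5.
A valid 5-coloring: color 1: [1, 5]; color 2: [2, 7]; color 3: [10, 13]; color 4: [0, 18, 21]; color 5: [15, 16].

χ(G) = 5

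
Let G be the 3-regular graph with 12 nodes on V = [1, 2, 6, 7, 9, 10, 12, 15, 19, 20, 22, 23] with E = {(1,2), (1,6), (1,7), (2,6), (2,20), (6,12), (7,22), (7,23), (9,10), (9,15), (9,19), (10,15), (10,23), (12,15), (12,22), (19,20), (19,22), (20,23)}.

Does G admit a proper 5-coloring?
Yes, G is 5-colorable

A valid 5-coloring: color 1: [2, 7, 10, 12, 19]; color 2: [1, 9, 22, 23]; color 3: [6, 15, 20].
(χ(G) = 3 ≤ 5.)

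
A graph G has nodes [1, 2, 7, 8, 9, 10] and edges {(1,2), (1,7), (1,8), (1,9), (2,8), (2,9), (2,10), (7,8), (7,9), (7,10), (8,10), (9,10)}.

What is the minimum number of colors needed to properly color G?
Clique number ω(G) = 3 (lower bound: χ ≥ ω).
The clique on [1, 2, 8] has size 3, forcing χ ≥ 3, and the coloring below uses 3 colors, so χ(G) = 3.
A valid 3-coloring: color 1: [1, 10]; color 2: [8, 9]; color 3: [2, 7].

χ(G) = 3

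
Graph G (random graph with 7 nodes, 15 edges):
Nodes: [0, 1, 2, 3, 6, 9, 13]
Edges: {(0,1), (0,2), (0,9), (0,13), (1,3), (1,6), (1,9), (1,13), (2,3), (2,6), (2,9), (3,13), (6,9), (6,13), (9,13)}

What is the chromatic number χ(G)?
χ(G) = 4

Clique number ω(G) = 4 (lower bound: χ ≥ ω).
The clique on [0, 1, 9, 13] has size 4, forcing χ ≥ 4, and the coloring below uses 4 colors, so χ(G) = 4.
A valid 4-coloring: color 1: [3, 9]; color 2: [1, 2]; color 3: [13]; color 4: [0, 6].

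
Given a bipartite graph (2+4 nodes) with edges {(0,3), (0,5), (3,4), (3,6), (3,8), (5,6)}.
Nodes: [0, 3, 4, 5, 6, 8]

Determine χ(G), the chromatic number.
Clique number ω(G) = 2 (lower bound: χ ≥ ω).
The graph is bipartite (no odd cycle), so 2 colors suffice: χ(G) = 2.
A valid 2-coloring: color 1: [3, 5]; color 2: [0, 4, 6, 8].

χ(G) = 2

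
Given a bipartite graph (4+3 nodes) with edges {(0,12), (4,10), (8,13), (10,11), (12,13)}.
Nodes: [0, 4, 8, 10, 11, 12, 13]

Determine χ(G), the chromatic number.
Clique number ω(G) = 2 (lower bound: χ ≥ ω).
The graph is bipartite (no odd cycle), so 2 colors suffice: χ(G) = 2.
A valid 2-coloring: color 1: [8, 10, 12]; color 2: [0, 4, 11, 13].

χ(G) = 2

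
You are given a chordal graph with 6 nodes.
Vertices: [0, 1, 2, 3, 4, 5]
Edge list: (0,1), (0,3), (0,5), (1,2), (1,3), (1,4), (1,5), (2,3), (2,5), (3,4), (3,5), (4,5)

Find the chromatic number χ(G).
Clique number ω(G) = 4 (lower bound: χ ≥ ω).
The clique on [0, 1, 3, 5] has size 4, forcing χ ≥ 4, and the coloring below uses 4 colors, so χ(G) = 4.
A valid 4-coloring: color 1: [5]; color 2: [1]; color 3: [3]; color 4: [0, 2, 4].

χ(G) = 4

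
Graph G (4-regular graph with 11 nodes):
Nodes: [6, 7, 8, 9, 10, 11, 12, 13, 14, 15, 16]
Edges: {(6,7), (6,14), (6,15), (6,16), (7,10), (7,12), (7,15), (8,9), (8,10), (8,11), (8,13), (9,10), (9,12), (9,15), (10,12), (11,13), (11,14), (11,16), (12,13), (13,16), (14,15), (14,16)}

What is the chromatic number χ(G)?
Clique number ω(G) = 3 (lower bound: χ ≥ ω).
The clique on [6, 14, 16] has size 3, forcing χ ≥ 3, and the coloring below uses 3 colors, so χ(G) = 3.
A valid 3-coloring: color 1: [6, 10, 11]; color 2: [8, 12, 15, 16]; color 3: [7, 9, 13, 14].

χ(G) = 3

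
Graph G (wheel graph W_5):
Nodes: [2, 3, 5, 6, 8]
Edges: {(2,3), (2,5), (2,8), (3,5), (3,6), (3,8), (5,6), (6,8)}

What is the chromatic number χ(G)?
χ(G) = 3

Clique number ω(G) = 3 (lower bound: χ ≥ ω).
The clique on [2, 3, 8] has size 3, forcing χ ≥ 3, and the coloring below uses 3 colors, so χ(G) = 3.
A valid 3-coloring: color 1: [3]; color 2: [2, 6]; color 3: [5, 8].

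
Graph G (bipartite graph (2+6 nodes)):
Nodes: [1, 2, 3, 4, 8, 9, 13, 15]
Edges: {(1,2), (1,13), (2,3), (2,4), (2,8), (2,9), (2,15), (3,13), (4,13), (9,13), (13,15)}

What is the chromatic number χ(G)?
Clique number ω(G) = 2 (lower bound: χ ≥ ω).
The graph is bipartite (no odd cycle), so 2 colors suffice: χ(G) = 2.
A valid 2-coloring: color 1: [2, 13]; color 2: [1, 3, 4, 8, 9, 15].

χ(G) = 2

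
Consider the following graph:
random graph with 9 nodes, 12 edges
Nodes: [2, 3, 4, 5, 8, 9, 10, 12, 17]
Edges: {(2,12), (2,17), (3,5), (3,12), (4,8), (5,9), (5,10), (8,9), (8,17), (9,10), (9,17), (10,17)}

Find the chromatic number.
Clique number ω(G) = 3 (lower bound: χ ≥ ω).
The clique on [8, 9, 17] has size 3, forcing χ ≥ 3, and the coloring below uses 3 colors, so χ(G) = 3.
A valid 3-coloring: color 1: [2, 3, 4, 9]; color 2: [5, 12, 17]; color 3: [8, 10].

χ(G) = 3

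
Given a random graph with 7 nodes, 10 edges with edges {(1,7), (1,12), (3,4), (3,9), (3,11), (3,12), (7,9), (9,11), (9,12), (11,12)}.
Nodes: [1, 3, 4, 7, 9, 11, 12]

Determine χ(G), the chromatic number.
χ(G) = 4

Clique number ω(G) = 4 (lower bound: χ ≥ ω).
The clique on [3, 9, 11, 12] has size 4, forcing χ ≥ 4, and the coloring below uses 4 colors, so χ(G) = 4.
A valid 4-coloring: color 1: [3, 7]; color 2: [4, 12]; color 3: [1, 9]; color 4: [11].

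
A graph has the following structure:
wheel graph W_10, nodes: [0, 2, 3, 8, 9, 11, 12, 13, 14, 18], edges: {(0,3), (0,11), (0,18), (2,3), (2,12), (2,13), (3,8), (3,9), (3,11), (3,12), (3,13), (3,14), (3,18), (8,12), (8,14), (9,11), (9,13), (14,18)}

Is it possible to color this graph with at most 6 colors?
A valid 6-coloring: color 1: [3]; color 2: [0, 2, 9, 14]; color 3: [8, 11, 13, 18]; color 4: [12].
(χ(G) = 4 ≤ 6.)

Yes, G is 6-colorable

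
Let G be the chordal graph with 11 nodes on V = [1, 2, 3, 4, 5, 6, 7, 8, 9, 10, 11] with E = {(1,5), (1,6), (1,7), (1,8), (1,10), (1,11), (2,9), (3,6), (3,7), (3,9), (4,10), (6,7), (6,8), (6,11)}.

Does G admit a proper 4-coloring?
Yes, G is 4-colorable

A valid 4-coloring: color 1: [1, 2, 3, 4]; color 2: [5, 6, 9, 10]; color 3: [7, 8, 11].
(χ(G) = 3 ≤ 4.)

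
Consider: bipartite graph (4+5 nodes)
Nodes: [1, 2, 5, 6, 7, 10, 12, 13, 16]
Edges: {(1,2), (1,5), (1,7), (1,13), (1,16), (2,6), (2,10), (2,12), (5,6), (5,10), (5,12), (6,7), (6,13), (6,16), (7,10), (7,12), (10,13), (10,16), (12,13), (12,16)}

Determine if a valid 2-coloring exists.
A valid 2-coloring: color 1: [1, 6, 10, 12]; color 2: [2, 5, 7, 13, 16].
(χ(G) = 2 ≤ 2.)

Yes, G is 2-colorable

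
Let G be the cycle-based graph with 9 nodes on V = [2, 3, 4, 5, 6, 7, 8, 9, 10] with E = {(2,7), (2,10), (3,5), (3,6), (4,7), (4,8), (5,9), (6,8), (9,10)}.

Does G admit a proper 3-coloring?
A valid 3-coloring: color 1: [2, 3, 8, 9]; color 2: [4, 5, 6, 10]; color 3: [7].
(χ(G) = 3 ≤ 3.)

Yes, G is 3-colorable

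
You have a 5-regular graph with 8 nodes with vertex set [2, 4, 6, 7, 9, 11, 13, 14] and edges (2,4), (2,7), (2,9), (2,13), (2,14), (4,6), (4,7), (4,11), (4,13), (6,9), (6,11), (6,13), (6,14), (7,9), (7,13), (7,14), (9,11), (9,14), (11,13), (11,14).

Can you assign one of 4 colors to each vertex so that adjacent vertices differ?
Yes, G is 4-colorable

A valid 4-coloring: color 1: [9, 13]; color 2: [4, 14]; color 3: [2, 6]; color 4: [7, 11].
(χ(G) = 4 ≤ 4.)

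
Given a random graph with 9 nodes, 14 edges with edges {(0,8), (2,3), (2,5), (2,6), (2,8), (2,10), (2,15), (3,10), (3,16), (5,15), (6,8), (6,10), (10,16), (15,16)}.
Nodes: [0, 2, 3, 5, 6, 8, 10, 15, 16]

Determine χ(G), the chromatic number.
Clique number ω(G) = 3 (lower bound: χ ≥ ω).
The clique on [3, 10, 16] has size 3, forcing χ ≥ 3, and the coloring below uses 3 colors, so χ(G) = 3.
A valid 3-coloring: color 1: [0, 2, 16]; color 2: [5, 8, 10]; color 3: [3, 6, 15].

χ(G) = 3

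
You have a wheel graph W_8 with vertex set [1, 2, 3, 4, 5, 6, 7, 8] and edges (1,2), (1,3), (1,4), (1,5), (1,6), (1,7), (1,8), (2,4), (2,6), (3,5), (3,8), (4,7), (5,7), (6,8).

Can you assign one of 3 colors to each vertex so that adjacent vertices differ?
No, G is not 3-colorable

Odd cycle [4, 7, 5, 3, 8, 6, 2] needs 3 colors (χ ≥ 3).
Vertex 1 is adjacent to every vertex of [2, 3, 4, 5, 6, 7, 8], which already need 3 colors among themselves, so 1 needs a new color (χ ≥ 4).
Hence χ(G) ≥ 4 > 3, so no proper 3-coloring exists.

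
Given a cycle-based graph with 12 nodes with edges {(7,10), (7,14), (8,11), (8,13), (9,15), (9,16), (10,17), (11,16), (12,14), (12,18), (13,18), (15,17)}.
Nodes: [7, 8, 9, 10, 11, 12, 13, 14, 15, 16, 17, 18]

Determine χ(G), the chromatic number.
Clique number ω(G) = 2 (lower bound: χ ≥ ω).
The graph is bipartite (no odd cycle), so 2 colors suffice: χ(G) = 2.
A valid 2-coloring: color 1: [8, 10, 14, 15, 16, 18]; color 2: [7, 9, 11, 12, 13, 17].

χ(G) = 2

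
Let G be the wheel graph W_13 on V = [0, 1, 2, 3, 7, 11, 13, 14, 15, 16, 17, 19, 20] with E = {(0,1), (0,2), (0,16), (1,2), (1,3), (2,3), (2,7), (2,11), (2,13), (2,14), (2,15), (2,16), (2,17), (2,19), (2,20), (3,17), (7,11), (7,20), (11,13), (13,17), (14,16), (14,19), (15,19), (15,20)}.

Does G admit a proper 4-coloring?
A valid 4-coloring: color 1: [2]; color 2: [0, 3, 7, 13, 14, 15]; color 3: [1, 11, 16, 17, 19, 20].
(χ(G) = 3 ≤ 4.)

Yes, G is 4-colorable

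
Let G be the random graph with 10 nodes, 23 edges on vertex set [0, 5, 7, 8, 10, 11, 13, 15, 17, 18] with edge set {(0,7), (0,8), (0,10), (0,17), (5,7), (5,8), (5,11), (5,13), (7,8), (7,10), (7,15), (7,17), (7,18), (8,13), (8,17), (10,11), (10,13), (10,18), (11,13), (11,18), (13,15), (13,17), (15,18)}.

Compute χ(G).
Clique number ω(G) = 4 (lower bound: χ ≥ ω).
The clique on [0, 7, 8, 17] has size 4, forcing χ ≥ 4, and the coloring below uses 4 colors, so χ(G) = 4.
A valid 4-coloring: color 1: [7, 13]; color 2: [8, 10, 15]; color 3: [5, 17, 18]; color 4: [0, 11].

χ(G) = 4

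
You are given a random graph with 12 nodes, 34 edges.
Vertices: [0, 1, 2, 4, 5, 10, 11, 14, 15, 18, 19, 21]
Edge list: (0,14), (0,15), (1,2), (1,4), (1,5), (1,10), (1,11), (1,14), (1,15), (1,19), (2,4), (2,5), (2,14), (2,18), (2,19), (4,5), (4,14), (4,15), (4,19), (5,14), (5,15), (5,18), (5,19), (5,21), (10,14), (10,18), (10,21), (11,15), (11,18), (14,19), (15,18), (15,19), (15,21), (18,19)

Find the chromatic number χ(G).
χ(G) = 6

Clique number ω(G) = 6 (lower bound: χ ≥ ω).
The clique on [1, 2, 4, 5, 14, 19] has size 6, forcing χ ≥ 6, and the coloring below uses 6 colors, so χ(G) = 6.
A valid 6-coloring: color 1: [14, 15]; color 2: [0, 5, 10, 11]; color 3: [1, 18, 21]; color 4: [19]; color 5: [4]; color 6: [2].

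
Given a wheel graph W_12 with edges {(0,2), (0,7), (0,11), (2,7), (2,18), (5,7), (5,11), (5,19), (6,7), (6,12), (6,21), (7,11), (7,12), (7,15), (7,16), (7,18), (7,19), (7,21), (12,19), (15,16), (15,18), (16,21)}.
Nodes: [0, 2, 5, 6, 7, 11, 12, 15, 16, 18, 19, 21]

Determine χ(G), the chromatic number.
χ(G) = 4

Clique number ω(G) = 3 (lower bound: χ ≥ ω).
Odd cycle [21, 16, 15, 18, 2, 0, 11, 5, 19, 12, 6] needs 3 colors (χ ≥ 3).
Vertex 7 is adjacent to every vertex of [0, 2, 5, 6, 11, 12, 15, 16, 18, 19, 21], which already need 3 colors among themselves, so 7 needs a new color (χ ≥ 4).
The coloring below uses 4 colors, so χ(G) = 4.
A valid 4-coloring: color 1: [7]; color 2: [2, 11, 12, 15, 21]; color 3: [0, 5, 6, 16, 18]; color 4: [19].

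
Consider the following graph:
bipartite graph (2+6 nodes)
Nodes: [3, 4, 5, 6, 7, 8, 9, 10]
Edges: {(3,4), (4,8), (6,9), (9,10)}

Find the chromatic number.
Clique number ω(G) = 2 (lower bound: χ ≥ ω).
The graph is bipartite (no odd cycle), so 2 colors suffice: χ(G) = 2.
A valid 2-coloring: color 1: [4, 5, 7, 9]; color 2: [3, 6, 8, 10].

χ(G) = 2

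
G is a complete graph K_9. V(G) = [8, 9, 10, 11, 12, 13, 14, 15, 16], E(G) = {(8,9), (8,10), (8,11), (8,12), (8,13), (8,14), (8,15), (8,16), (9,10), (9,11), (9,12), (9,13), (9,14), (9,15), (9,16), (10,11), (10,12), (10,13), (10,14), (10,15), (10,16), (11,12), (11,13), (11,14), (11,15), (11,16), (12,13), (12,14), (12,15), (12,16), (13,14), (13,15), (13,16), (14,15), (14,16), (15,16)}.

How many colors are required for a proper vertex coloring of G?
Clique number ω(G) = 9 (lower bound: χ ≥ ω).
The clique on [8, 9, 10, 11, 12, 13, 14, 15, 16] has size 9, forcing χ ≥ 9, and the coloring below uses 9 colors, so χ(G) = 9.
A valid 9-coloring: color 1: [14]; color 2: [10]; color 3: [12]; color 4: [11]; color 5: [9]; color 6: [15]; color 7: [8]; color 8: [16]; color 9: [13].

χ(G) = 9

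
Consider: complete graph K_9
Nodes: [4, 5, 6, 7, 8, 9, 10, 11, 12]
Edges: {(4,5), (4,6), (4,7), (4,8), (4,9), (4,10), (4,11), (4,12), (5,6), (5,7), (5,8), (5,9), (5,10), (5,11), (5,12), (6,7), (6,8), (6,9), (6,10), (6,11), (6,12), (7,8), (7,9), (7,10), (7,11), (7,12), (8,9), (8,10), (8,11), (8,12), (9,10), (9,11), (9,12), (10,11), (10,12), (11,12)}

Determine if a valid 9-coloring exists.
Yes, G is 9-colorable

A valid 9-coloring: color 1: [6]; color 2: [5]; color 3: [9]; color 4: [12]; color 5: [10]; color 6: [4]; color 7: [7]; color 8: [8]; color 9: [11].
(χ(G) = 9 ≤ 9.)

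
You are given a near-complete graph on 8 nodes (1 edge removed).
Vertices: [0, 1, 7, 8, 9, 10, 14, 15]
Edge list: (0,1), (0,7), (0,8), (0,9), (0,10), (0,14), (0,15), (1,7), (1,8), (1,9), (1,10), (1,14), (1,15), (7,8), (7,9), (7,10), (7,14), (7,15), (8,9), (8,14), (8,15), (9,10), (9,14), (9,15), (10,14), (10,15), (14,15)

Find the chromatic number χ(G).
Clique number ω(G) = 7 (lower bound: χ ≥ ω).
The clique on [0, 1, 7, 8, 9, 14, 15] has size 7, forcing χ ≥ 7, and the coloring below uses 7 colors, so χ(G) = 7.
A valid 7-coloring: color 1: [1]; color 2: [14]; color 3: [9]; color 4: [0]; color 5: [7]; color 6: [15]; color 7: [8, 10].

χ(G) = 7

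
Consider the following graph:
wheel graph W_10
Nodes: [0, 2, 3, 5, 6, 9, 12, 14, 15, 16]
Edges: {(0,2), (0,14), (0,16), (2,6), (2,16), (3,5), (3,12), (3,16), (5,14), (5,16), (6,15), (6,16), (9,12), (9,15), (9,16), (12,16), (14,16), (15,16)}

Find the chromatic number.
χ(G) = 4

Clique number ω(G) = 3 (lower bound: χ ≥ ω).
Odd cycle [5, 14, 0, 2, 6, 15, 9, 12, 3] needs 3 colors (χ ≥ 3).
Vertex 16 is adjacent to every vertex of [0, 2, 3, 5, 6, 9, 12, 14, 15], which already need 3 colors among themselves, so 16 needs a new color (χ ≥ 4).
The coloring below uses 4 colors, so χ(G) = 4.
A valid 4-coloring: color 1: [16]; color 2: [0, 5, 6, 12]; color 3: [2, 3, 14, 15]; color 4: [9].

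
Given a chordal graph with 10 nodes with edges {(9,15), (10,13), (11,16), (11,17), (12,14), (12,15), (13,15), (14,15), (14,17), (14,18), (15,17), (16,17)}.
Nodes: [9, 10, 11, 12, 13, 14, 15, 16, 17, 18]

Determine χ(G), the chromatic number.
Clique number ω(G) = 3 (lower bound: χ ≥ ω).
The clique on [11, 16, 17] has size 3, forcing χ ≥ 3, and the coloring below uses 3 colors, so χ(G) = 3.
A valid 3-coloring: color 1: [10, 15, 16, 18]; color 2: [9, 11, 13, 14]; color 3: [12, 17].

χ(G) = 3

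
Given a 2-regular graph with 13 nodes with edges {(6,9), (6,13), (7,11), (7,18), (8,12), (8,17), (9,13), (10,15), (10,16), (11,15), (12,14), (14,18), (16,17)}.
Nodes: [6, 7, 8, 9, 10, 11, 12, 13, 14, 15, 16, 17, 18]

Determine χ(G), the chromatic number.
χ(G) = 3

Clique number ω(G) = 3 (lower bound: χ ≥ ω).
The clique on [6, 9, 13] has size 3, forcing χ ≥ 3, and the coloring below uses 3 colors, so χ(G) = 3.
A valid 3-coloring: color 1: [6, 10, 11, 12, 17, 18]; color 2: [7, 8, 9, 14, 15, 16]; color 3: [13].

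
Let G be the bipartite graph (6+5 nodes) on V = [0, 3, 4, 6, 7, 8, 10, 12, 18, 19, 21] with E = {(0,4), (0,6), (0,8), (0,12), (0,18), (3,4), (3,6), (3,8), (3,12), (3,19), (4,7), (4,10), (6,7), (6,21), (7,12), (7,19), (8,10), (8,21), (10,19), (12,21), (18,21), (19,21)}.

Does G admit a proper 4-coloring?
Yes, G is 4-colorable

A valid 4-coloring: color 1: [0, 3, 7, 10, 21]; color 2: [4, 6, 8, 12, 18, 19].
(χ(G) = 2 ≤ 4.)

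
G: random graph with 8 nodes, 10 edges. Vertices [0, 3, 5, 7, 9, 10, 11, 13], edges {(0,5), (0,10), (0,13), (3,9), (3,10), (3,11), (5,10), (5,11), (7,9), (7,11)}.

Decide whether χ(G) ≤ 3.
Yes, G is 3-colorable

A valid 3-coloring: color 1: [0, 9, 11]; color 2: [7, 10, 13]; color 3: [3, 5].
(χ(G) = 3 ≤ 3.)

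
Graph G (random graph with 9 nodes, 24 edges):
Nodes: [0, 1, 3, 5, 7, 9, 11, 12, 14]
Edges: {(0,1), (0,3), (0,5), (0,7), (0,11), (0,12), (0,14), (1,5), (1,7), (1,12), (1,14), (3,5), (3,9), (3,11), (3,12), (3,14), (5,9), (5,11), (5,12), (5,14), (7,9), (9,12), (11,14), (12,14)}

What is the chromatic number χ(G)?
χ(G) = 5

Clique number ω(G) = 5 (lower bound: χ ≥ ω).
The clique on [0, 1, 5, 12, 14] has size 5, forcing χ ≥ 5, and the coloring below uses 5 colors, so χ(G) = 5.
A valid 5-coloring: color 1: [5, 7]; color 2: [0, 9]; color 3: [1, 3]; color 4: [11, 12]; color 5: [14].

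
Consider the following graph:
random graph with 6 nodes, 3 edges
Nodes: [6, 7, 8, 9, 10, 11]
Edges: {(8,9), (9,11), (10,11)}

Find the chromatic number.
Clique number ω(G) = 2 (lower bound: χ ≥ ω).
The graph is bipartite (no odd cycle), so 2 colors suffice: χ(G) = 2.
A valid 2-coloring: color 1: [6, 7, 9, 10]; color 2: [8, 11].

χ(G) = 2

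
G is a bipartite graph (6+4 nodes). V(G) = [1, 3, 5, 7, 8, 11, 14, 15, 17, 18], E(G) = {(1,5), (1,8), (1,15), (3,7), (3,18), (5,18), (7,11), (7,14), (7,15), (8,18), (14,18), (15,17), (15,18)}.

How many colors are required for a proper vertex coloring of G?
χ(G) = 2

Clique number ω(G) = 2 (lower bound: χ ≥ ω).
The graph is bipartite (no odd cycle), so 2 colors suffice: χ(G) = 2.
A valid 2-coloring: color 1: [1, 7, 17, 18]; color 2: [3, 5, 8, 11, 14, 15].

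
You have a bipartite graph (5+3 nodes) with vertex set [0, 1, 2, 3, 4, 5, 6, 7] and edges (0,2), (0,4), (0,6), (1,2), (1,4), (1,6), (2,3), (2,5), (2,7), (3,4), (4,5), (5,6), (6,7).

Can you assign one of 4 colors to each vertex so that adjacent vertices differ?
A valid 4-coloring: color 1: [2, 4, 6]; color 2: [0, 1, 3, 5, 7].
(χ(G) = 2 ≤ 4.)

Yes, G is 4-colorable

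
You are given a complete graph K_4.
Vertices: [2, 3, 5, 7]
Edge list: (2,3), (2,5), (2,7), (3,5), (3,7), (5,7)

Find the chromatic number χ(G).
χ(G) = 4

Clique number ω(G) = 4 (lower bound: χ ≥ ω).
The clique on [2, 3, 5, 7] has size 4, forcing χ ≥ 4, and the coloring below uses 4 colors, so χ(G) = 4.
A valid 4-coloring: color 1: [3]; color 2: [5]; color 3: [2]; color 4: [7].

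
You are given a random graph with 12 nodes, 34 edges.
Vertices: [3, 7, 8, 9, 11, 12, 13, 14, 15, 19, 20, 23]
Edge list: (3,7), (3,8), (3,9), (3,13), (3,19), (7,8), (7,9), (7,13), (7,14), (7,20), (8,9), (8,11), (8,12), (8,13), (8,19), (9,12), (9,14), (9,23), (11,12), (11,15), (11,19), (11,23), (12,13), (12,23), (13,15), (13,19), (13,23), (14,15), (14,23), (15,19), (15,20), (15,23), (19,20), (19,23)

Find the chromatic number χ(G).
χ(G) = 5

Clique number ω(G) = 4 (lower bound: χ ≥ ω).
Suppose a proper 4-coloring c exists. The clique [3, 7, 8, 9] takes 4 distinct colors; by symmetry let c(3) = 1, c(7) = 2, c(8) = 3, c(9) = 4.
- Vertex 13: neighbors [3, 7, 8] already have colors [1, 2, 3] ⇒ c(13) = 4.
- Vertex 19: neighbors [3, 8, 13] already have colors [1, 3, 4] ⇒ c(19) = 2.
- Vertex 15: neighbors [19, 13] already have colors [2, 4]; try each remaining color.
- Case c(15) = 1:
  - Vertex 23: neighbors [15, 19, 9] already have colors [1, 2, 4] ⇒ c(23) = 3.
  - Vertex 14: neighbors [15, 7, 23, 9] already have colors [1, 2, 3, 4] — all 4 colors blocked. Contradiction.
- Case c(15) = 3:
  - Vertex 23: neighbors [19, 15, 9] already have colors [2, 3, 4] ⇒ c(23) = 1.
  - Vertex 14: neighbors [23, 7, 15, 9] already have colors [1, 2, 3, 4] — all 4 colors blocked. Contradiction.
Every case ends in a contradiction, so G has no proper 4-coloring (χ ≥ 5).
The coloring below uses 5 colors, so χ(G) = 5.
A valid 5-coloring: color 1: [8, 20, 23]; color 2: [7, 12, 19]; color 3: [9, 11, 13]; color 4: [3, 15]; color 5: [14].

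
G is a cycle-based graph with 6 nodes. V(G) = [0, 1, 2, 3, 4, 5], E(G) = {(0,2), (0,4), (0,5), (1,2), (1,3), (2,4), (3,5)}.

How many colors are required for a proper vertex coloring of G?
Clique number ω(G) = 3 (lower bound: χ ≥ ω).
The clique on [0, 2, 4] has size 3, forcing χ ≥ 3, and the coloring below uses 3 colors, so χ(G) = 3.
A valid 3-coloring: color 1: [2, 3]; color 2: [0, 1]; color 3: [4, 5].

χ(G) = 3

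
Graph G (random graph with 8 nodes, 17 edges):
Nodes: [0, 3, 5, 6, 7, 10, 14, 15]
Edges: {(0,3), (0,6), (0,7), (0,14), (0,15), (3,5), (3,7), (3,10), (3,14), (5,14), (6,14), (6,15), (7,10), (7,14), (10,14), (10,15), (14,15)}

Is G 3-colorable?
The clique on vertices [0, 3, 7, 14] has size 4 > 3, so it alone needs 4 colors.

No, G is not 3-colorable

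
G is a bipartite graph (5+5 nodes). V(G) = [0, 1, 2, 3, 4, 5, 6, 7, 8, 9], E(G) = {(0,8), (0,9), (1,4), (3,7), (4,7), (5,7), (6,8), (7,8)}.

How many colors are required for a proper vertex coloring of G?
χ(G) = 2

Clique number ω(G) = 2 (lower bound: χ ≥ ω).
The graph is bipartite (no odd cycle), so 2 colors suffice: χ(G) = 2.
A valid 2-coloring: color 1: [0, 1, 2, 6, 7]; color 2: [3, 4, 5, 8, 9].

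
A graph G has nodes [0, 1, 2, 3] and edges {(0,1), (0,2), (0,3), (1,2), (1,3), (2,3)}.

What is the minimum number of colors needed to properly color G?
χ(G) = 4

Clique number ω(G) = 4 (lower bound: χ ≥ ω).
The clique on [0, 1, 2, 3] has size 4, forcing χ ≥ 4, and the coloring below uses 4 colors, so χ(G) = 4.
A valid 4-coloring: color 1: [0]; color 2: [1]; color 3: [3]; color 4: [2].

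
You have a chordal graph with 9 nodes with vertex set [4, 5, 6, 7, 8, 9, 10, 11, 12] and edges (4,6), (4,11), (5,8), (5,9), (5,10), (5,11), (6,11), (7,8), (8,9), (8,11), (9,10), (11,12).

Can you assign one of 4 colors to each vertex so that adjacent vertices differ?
A valid 4-coloring: color 1: [7, 9, 11]; color 2: [6, 8, 10, 12]; color 3: [4, 5].
(χ(G) = 3 ≤ 4.)

Yes, G is 4-colorable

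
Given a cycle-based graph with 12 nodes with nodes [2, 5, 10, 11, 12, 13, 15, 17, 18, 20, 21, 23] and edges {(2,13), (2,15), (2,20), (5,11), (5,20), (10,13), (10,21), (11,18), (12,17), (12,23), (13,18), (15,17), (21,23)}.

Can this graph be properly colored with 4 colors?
A valid 4-coloring: color 1: [11, 12, 13, 15, 20, 21]; color 2: [2, 5, 10, 17, 18, 23].
(χ(G) = 2 ≤ 4.)

Yes, G is 4-colorable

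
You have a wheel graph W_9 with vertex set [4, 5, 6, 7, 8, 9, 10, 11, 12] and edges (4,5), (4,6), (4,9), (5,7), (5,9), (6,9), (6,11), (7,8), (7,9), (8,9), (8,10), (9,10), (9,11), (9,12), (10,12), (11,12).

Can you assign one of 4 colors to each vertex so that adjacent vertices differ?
Yes, G is 4-colorable

A valid 4-coloring: color 1: [9]; color 2: [4, 7, 10, 11]; color 3: [5, 6, 8, 12].
(χ(G) = 3 ≤ 4.)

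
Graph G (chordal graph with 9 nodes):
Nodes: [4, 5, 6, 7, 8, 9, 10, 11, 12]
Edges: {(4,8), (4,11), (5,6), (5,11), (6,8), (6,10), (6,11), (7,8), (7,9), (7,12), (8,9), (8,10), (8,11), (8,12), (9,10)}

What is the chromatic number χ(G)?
Clique number ω(G) = 3 (lower bound: χ ≥ ω).
The clique on [4, 8, 11] has size 3, forcing χ ≥ 3, and the coloring below uses 3 colors, so χ(G) = 3.
A valid 3-coloring: color 1: [5, 8]; color 2: [7, 10, 11]; color 3: [4, 6, 9, 12].

χ(G) = 3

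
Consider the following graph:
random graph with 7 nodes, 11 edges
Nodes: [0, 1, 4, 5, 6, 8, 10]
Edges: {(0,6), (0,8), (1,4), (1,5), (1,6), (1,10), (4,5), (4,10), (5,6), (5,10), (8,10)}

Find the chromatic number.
χ(G) = 4

Clique number ω(G) = 4 (lower bound: χ ≥ ω).
The clique on [1, 4, 5, 10] has size 4, forcing χ ≥ 4, and the coloring below uses 4 colors, so χ(G) = 4.
A valid 4-coloring: color 1: [1, 8]; color 2: [6, 10]; color 3: [0, 5]; color 4: [4].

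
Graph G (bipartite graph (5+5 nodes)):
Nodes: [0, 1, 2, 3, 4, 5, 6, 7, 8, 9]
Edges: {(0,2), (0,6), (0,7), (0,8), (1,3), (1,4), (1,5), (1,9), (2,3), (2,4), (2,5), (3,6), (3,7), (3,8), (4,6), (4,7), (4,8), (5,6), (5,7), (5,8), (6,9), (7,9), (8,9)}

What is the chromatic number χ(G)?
Clique number ω(G) = 2 (lower bound: χ ≥ ω).
The graph is bipartite (no odd cycle), so 2 colors suffice: χ(G) = 2.
A valid 2-coloring: color 1: [1, 2, 6, 7, 8]; color 2: [0, 3, 4, 5, 9].

χ(G) = 2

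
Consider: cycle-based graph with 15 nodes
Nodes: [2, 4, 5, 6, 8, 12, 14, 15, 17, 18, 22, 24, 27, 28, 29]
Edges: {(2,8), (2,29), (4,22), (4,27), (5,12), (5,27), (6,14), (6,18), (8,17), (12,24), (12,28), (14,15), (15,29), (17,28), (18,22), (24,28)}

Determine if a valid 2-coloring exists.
The clique on vertices [12, 24, 28] has size 3 > 2, so it alone needs 3 colors.

No, G is not 2-colorable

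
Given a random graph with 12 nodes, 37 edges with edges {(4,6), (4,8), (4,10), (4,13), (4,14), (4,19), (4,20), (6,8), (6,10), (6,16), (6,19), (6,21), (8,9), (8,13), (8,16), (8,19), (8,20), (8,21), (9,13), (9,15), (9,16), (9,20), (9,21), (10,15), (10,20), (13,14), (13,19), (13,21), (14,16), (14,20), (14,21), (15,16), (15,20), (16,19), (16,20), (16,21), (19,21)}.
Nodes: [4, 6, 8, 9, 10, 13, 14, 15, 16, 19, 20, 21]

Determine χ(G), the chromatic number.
χ(G) = 5

Clique number ω(G) = 5 (lower bound: χ ≥ ω).
The clique on [6, 8, 16, 19, 21] has size 5, forcing χ ≥ 5, and the coloring below uses 5 colors, so χ(G) = 5.
A valid 5-coloring: color 1: [8, 10, 14]; color 2: [4, 16]; color 3: [20, 21]; color 4: [9, 19]; color 5: [6, 13, 15].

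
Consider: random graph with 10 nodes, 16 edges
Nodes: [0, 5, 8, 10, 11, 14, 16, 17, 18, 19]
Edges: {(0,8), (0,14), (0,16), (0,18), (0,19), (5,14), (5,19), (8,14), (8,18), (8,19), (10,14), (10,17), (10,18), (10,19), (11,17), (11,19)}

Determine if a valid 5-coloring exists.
A valid 5-coloring: color 1: [0, 5, 10, 11]; color 2: [14, 16, 17, 18, 19]; color 3: [8].
(χ(G) = 3 ≤ 5.)

Yes, G is 5-colorable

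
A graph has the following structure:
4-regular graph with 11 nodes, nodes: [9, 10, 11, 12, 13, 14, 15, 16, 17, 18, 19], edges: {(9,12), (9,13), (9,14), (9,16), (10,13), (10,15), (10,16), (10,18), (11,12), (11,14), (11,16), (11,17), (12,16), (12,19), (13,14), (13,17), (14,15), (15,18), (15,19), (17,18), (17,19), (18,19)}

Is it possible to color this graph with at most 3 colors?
Suppose a proper 3-coloring c exists. The clique [9, 12, 16] takes 3 distinct colors; by symmetry let c(9) = 1, c(12) = 2, c(16) = 3.
- Vertex 11: neighbors [12, 16] already have colors [2, 3] ⇒ c(11) = 1.
- Vertex 10: neighbors [16] already have colors [3]; try each remaining color.
- Case c(10) = 1:
  - Vertex 15: neighbors [10] already have colors [1]; try each remaining color.
  - Case c(15) = 2:
    - Vertex 18: neighbors [10, 15] already have colors [1, 2] ⇒ c(18) = 3.
    - Vertex 17: neighbors [11, 18] already have colors [1, 3] ⇒ c(17) = 2.
    - Vertex 13: neighbors [9, 17] already have colors [1, 2] ⇒ c(13) = 3.
    - Vertex 14: neighbors [9, 15, 13] already have colors [1, 2, 3] — all 3 colors blocked. Contradiction.
  - Case c(15) = 3:
    - Vertex 18: neighbors [10, 15] already have colors [1, 3] ⇒ c(18) = 2.
    - Vertex 17: neighbors [11, 18] already have colors [1, 2] ⇒ c(17) = 3.
    - Vertex 13: neighbors [9, 17] already have colors [1, 3] ⇒ c(13) = 2.
    - Vertex 14: neighbors [9, 13, 15] already have colors [1, 2, 3] — all 3 colors blocked. Contradiction.
- Case c(10) = 2:
  - Vertex 13: neighbors [9, 10] already have colors [1, 2] ⇒ c(13) = 3.
  - Vertex 17: neighbors [11, 13] already have colors [1, 3] ⇒ c(17) = 2.
  - Vertex 14: neighbors [9, 13] already have colors [1, 3] ⇒ c(14) = 2.
  - Vertex 15: neighbors [10] already have colors [2]; try each remaining color.
  - Case c(15) = 1:
    - Vertex 18: neighbors [15, 10] already have colors [1, 2] ⇒ c(18) = 3.
    - Vertex 19: neighbors [15, 12, 18] already have colors [1, 2, 3] — all 3 colors blocked. Contradiction.
  - Case c(15) = 3:
    - Vertex 18: neighbors [10, 15] already have colors [2, 3] ⇒ c(18) = 1.
    - Vertex 19: neighbors [18, 12, 15] already have colors [1, 2, 3] — all 3 colors blocked. Contradiction.
Every case ends in a contradiction, so G has no proper 3-coloring (χ ≥ 4).

No, G is not 3-colorable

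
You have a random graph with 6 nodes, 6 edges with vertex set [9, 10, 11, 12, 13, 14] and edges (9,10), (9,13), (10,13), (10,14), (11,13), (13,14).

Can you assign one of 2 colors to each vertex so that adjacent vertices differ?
No, G is not 2-colorable

The clique on vertices [9, 10, 13] has size 3 > 2, so it alone needs 3 colors.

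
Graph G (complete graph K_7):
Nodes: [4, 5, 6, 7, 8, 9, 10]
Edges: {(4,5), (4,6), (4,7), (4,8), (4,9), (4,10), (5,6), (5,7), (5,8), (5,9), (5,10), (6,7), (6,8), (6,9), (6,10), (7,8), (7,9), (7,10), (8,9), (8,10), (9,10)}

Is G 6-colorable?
The clique on vertices [4, 5, 6, 7, 8, 9, 10] has size 7 > 6, so it alone needs 7 colors.

No, G is not 6-colorable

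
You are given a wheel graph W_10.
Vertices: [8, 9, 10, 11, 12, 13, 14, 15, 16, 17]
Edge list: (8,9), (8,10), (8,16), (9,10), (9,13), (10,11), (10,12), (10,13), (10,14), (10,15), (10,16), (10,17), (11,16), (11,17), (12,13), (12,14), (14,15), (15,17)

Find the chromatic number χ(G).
χ(G) = 4

Clique number ω(G) = 3 (lower bound: χ ≥ ω).
Odd cycle [12, 13, 9, 8, 16, 11, 17, 15, 14] needs 3 colors (χ ≥ 3).
Vertex 10 is adjacent to every vertex of [8, 9, 11, 12, 13, 14, 15, 16, 17], which already need 3 colors among themselves, so 10 needs a new color (χ ≥ 4).
The coloring below uses 4 colors, so χ(G) = 4.
A valid 4-coloring: color 1: [10]; color 2: [9, 12, 15, 16]; color 3: [8, 11, 13, 14]; color 4: [17].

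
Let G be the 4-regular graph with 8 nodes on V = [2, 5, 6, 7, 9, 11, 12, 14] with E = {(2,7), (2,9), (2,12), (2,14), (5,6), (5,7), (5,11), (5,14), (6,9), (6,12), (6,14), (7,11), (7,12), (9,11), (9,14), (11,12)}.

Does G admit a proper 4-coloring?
A valid 4-coloring: color 1: [5, 9, 12]; color 2: [7, 14]; color 3: [2, 6, 11].
(χ(G) = 3 ≤ 4.)

Yes, G is 4-colorable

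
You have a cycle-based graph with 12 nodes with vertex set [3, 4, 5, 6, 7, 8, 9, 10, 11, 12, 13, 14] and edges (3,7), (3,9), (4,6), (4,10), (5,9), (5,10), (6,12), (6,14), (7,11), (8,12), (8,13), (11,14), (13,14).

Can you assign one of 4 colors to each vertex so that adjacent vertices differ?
A valid 4-coloring: color 1: [4, 5, 7, 8, 14]; color 2: [6, 9, 10, 11, 13]; color 3: [3, 12].
(χ(G) = 3 ≤ 4.)

Yes, G is 4-colorable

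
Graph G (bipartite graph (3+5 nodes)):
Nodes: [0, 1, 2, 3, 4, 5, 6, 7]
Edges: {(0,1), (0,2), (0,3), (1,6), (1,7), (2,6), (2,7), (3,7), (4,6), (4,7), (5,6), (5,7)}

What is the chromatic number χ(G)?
Clique number ω(G) = 2 (lower bound: χ ≥ ω).
The graph is bipartite (no odd cycle), so 2 colors suffice: χ(G) = 2.
A valid 2-coloring: color 1: [0, 6, 7]; color 2: [1, 2, 3, 4, 5].

χ(G) = 2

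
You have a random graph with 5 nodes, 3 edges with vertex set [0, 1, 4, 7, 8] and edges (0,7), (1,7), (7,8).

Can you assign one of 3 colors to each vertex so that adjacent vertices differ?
A valid 3-coloring: color 1: [4, 7]; color 2: [0, 1, 8].
(χ(G) = 2 ≤ 3.)

Yes, G is 3-colorable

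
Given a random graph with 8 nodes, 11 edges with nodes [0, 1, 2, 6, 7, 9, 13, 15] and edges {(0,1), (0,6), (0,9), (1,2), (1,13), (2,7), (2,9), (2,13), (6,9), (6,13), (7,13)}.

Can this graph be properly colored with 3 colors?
A valid 3-coloring: color 1: [0, 13, 15]; color 2: [2, 6]; color 3: [1, 7, 9].
(χ(G) = 3 ≤ 3.)

Yes, G is 3-colorable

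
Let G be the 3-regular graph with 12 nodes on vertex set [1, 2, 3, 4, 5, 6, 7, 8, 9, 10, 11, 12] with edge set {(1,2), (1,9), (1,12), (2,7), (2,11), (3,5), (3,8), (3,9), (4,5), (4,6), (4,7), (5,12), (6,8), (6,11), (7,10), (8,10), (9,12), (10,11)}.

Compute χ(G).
Clique number ω(G) = 3 (lower bound: χ ≥ ω).
The clique on [1, 9, 12] has size 3, forcing χ ≥ 3, and the coloring below uses 3 colors, so χ(G) = 3.
A valid 3-coloring: color 1: [5, 7, 8, 9, 11]; color 2: [2, 3, 6, 10, 12]; color 3: [1, 4].

χ(G) = 3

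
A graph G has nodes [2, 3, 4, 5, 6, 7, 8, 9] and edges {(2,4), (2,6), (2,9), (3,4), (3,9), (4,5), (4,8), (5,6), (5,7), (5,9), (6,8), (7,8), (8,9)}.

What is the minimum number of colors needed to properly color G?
Clique number ω(G) = 2 (lower bound: χ ≥ ω).
The graph is bipartite (no odd cycle), so 2 colors suffice: χ(G) = 2.
A valid 2-coloring: color 1: [2, 3, 5, 8]; color 2: [4, 6, 7, 9].

χ(G) = 2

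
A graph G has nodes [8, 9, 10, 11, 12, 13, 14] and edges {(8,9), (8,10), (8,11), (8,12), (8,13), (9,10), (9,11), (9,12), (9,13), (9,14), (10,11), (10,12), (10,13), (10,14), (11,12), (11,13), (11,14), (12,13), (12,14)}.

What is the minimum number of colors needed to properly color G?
Clique number ω(G) = 6 (lower bound: χ ≥ ω).
The clique on [8, 9, 10, 11, 12, 13] has size 6, forcing χ ≥ 6, and the coloring below uses 6 colors, so χ(G) = 6.
A valid 6-coloring: color 1: [12]; color 2: [10]; color 3: [9]; color 4: [11]; color 5: [8, 14]; color 6: [13].

χ(G) = 6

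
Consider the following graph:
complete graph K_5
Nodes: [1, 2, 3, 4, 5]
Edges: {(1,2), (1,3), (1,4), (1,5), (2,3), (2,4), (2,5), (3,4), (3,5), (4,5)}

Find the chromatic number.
Clique number ω(G) = 5 (lower bound: χ ≥ ω).
The clique on [1, 2, 3, 4, 5] has size 5, forcing χ ≥ 5, and the coloring below uses 5 colors, so χ(G) = 5.
A valid 5-coloring: color 1: [1]; color 2: [4]; color 3: [2]; color 4: [5]; color 5: [3].

χ(G) = 5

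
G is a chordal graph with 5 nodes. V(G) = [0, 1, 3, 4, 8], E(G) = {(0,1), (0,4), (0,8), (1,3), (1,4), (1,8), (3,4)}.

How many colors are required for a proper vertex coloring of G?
χ(G) = 3

Clique number ω(G) = 3 (lower bound: χ ≥ ω).
The clique on [0, 1, 8] has size 3, forcing χ ≥ 3, and the coloring below uses 3 colors, so χ(G) = 3.
A valid 3-coloring: color 1: [1]; color 2: [4, 8]; color 3: [0, 3].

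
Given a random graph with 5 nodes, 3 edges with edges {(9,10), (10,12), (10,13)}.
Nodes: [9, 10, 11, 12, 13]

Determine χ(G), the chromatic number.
Clique number ω(G) = 2 (lower bound: χ ≥ ω).
The graph is bipartite (no odd cycle), so 2 colors suffice: χ(G) = 2.
A valid 2-coloring: color 1: [10, 11]; color 2: [9, 12, 13].

χ(G) = 2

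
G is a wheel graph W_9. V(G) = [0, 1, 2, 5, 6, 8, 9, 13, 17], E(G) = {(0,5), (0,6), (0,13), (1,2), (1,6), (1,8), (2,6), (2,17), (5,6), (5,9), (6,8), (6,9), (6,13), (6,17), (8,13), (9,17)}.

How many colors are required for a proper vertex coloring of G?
χ(G) = 3

Clique number ω(G) = 3 (lower bound: χ ≥ ω).
The clique on [0, 6, 13] has size 3, forcing χ ≥ 3, and the coloring below uses 3 colors, so χ(G) = 3.
A valid 3-coloring: color 1: [6]; color 2: [0, 2, 8, 9]; color 3: [1, 5, 13, 17].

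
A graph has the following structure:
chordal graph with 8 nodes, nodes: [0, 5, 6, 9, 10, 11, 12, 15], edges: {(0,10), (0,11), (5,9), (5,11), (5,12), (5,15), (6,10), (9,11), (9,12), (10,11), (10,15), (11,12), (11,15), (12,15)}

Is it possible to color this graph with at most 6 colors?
A valid 6-coloring: color 1: [6, 11]; color 2: [5, 10]; color 3: [0, 9, 15]; color 4: [12].
(χ(G) = 4 ≤ 6.)

Yes, G is 6-colorable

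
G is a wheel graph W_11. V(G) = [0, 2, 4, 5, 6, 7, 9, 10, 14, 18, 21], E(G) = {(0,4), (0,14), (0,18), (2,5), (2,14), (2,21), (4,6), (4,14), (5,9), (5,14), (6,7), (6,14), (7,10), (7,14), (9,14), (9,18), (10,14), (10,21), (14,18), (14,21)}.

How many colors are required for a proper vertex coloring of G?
Clique number ω(G) = 3 (lower bound: χ ≥ ω).
The clique on [0, 14, 18] has size 3, forcing χ ≥ 3, and the coloring below uses 3 colors, so χ(G) = 3.
A valid 3-coloring: color 1: [14]; color 2: [0, 2, 6, 9, 10]; color 3: [4, 5, 7, 18, 21].

χ(G) = 3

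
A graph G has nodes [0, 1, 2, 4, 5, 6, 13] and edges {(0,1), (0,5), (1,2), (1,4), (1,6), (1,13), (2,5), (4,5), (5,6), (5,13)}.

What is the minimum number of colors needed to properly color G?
Clique number ω(G) = 2 (lower bound: χ ≥ ω).
The graph is bipartite (no odd cycle), so 2 colors suffice: χ(G) = 2.
A valid 2-coloring: color 1: [1, 5]; color 2: [0, 2, 4, 6, 13].

χ(G) = 2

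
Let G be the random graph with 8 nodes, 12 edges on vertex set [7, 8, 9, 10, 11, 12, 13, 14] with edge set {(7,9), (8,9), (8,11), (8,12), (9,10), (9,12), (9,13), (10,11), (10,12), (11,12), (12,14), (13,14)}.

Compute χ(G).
χ(G) = 3

Clique number ω(G) = 3 (lower bound: χ ≥ ω).
The clique on [8, 9, 12] has size 3, forcing χ ≥ 3, and the coloring below uses 3 colors, so χ(G) = 3.
A valid 3-coloring: color 1: [9, 11, 14]; color 2: [7, 12, 13]; color 3: [8, 10].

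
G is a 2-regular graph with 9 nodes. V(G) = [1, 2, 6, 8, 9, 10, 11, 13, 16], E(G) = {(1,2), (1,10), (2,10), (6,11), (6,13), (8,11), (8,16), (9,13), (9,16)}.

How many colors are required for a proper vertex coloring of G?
χ(G) = 3

Clique number ω(G) = 3 (lower bound: χ ≥ ω).
The clique on [1, 2, 10] has size 3, forcing χ ≥ 3, and the coloring below uses 3 colors, so χ(G) = 3.
A valid 3-coloring: color 1: [2, 11, 13, 16]; color 2: [6, 8, 9, 10]; color 3: [1].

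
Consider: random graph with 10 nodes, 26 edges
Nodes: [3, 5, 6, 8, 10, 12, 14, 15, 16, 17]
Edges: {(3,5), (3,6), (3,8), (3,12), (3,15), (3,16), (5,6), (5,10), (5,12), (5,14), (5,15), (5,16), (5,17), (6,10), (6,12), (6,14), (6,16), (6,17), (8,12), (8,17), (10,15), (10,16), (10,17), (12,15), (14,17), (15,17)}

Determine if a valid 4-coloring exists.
A valid 4-coloring: color 1: [5, 8]; color 2: [6, 15]; color 3: [12, 16, 17]; color 4: [3, 10, 14].
(χ(G) = 4 ≤ 4.)

Yes, G is 4-colorable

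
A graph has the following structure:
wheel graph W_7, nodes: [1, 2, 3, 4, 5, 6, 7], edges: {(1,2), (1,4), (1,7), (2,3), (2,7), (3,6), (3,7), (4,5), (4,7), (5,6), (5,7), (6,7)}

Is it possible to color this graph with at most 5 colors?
Yes, G is 5-colorable

A valid 5-coloring: color 1: [7]; color 2: [1, 3, 5]; color 3: [2, 4, 6].
(χ(G) = 3 ≤ 5.)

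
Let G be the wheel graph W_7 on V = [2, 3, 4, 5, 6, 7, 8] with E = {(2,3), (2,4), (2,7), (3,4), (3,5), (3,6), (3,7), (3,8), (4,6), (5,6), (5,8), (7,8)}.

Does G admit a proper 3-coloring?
A valid 3-coloring: color 1: [3]; color 2: [2, 6, 8]; color 3: [4, 5, 7].
(χ(G) = 3 ≤ 3.)

Yes, G is 3-colorable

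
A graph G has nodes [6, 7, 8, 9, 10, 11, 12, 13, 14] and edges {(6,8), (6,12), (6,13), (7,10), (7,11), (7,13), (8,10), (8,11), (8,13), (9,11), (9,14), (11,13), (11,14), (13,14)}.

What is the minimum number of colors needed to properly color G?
Clique number ω(G) = 3 (lower bound: χ ≥ ω).
The clique on [9, 11, 14] has size 3, forcing χ ≥ 3, and the coloring below uses 3 colors, so χ(G) = 3.
A valid 3-coloring: color 1: [6, 10, 11]; color 2: [9, 12, 13]; color 3: [7, 8, 14].

χ(G) = 3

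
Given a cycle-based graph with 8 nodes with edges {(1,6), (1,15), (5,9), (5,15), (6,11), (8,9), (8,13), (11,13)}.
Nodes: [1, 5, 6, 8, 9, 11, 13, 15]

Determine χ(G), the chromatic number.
χ(G) = 2

Clique number ω(G) = 2 (lower bound: χ ≥ ω).
The graph is bipartite (no odd cycle), so 2 colors suffice: χ(G) = 2.
A valid 2-coloring: color 1: [6, 9, 13, 15]; color 2: [1, 5, 8, 11].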